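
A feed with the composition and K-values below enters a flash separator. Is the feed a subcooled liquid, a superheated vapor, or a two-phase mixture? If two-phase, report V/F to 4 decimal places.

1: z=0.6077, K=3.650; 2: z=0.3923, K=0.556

superheated vapor

ΣzᵢKᵢ = 2.4362; Σzᵢ/Kᵢ = 0.8721.
Since Σzᵢ/Kᵢ < 1 the mixture is above its dew point — single vapor phase.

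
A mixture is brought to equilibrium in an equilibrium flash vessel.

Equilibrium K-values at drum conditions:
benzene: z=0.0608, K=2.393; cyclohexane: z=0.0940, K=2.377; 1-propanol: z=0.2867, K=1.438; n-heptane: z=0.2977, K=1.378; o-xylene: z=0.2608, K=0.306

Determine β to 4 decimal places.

β = 0.5962

Newton iteration, β⁰ = 0.5:
  β = 0.5000: g = 0.04706, g' = -0.4652 → β = 0.6012
  β = 0.6012: g = -0.00256, g' = -0.5208 → β = 0.5962
Converged at β = 0.5962.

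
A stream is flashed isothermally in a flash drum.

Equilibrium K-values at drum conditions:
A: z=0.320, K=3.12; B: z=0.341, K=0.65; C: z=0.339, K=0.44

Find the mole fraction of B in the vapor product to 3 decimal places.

y_B = 0.255

Newton–Raphson from β = 0.5:
  β = 0.500: g = -0.0790, g' = -0.605 → β = 0.369
  β = 0.369: g = 0.0040, g' = -0.676 → β = 0.375
Converged at β = 0.375.
Compositions from xᵢ = zᵢ/(1+β(Kᵢ−1)), yᵢ = Kᵢxᵢ:
  A: x = 0.178, y = 0.556
  B: x = 0.393, y = 0.255
  C: x = 0.429, y = 0.189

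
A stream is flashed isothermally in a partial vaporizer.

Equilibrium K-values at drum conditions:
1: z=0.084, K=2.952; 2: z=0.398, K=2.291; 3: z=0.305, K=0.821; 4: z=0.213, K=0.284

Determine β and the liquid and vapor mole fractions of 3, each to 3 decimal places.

Newton–Raphson from β = 0.5:
  β = 0.500: g = 0.0977, g' = -0.604 → β = 0.662
  β = 0.662: g = -0.0032, g' = -0.661 → β = 0.657
Converged at β = 0.657.
Compositions from xᵢ = zᵢ/(1+β(Kᵢ−1)), yᵢ = Kᵢxᵢ:
  1: x = 0.037, y = 0.109
  2: x = 0.215, y = 0.493
  3: x = 0.346, y = 0.284
  4: x = 0.402, y = 0.114

β = 0.657, x_3 = 0.346, y_3 = 0.284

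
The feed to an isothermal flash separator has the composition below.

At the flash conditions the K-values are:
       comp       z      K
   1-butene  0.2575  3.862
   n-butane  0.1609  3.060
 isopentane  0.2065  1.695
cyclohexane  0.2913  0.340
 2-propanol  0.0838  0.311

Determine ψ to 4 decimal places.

Iterate (Newton) starting at ψ = 0.3:
  ψ = 0.3000: g = 0.40762, g' = -1.2002 → ψ = 0.6396
  ψ = 0.6396: g = 0.06677, g' = -0.9454 → ψ = 0.7103
  ψ = 0.7103: g = -0.00133, g' = -0.9888 → ψ = 0.7089
Converged at ψ = 0.7089.

ψ = 0.7089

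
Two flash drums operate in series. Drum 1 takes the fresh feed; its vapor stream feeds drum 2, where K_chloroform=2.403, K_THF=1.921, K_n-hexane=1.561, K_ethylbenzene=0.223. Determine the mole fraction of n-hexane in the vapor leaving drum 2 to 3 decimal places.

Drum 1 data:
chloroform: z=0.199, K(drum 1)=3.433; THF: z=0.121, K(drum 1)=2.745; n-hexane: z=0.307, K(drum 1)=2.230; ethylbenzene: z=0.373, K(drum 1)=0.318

Drum 1:
Let ψ₁ = V/F and solve Σ zᵢ(Kᵢ−1)/(1+ψ₁(Kᵢ−1)) = 0.
Check two-phase: ΣzᵢKᵢ = 1.819 > 1 and Σzᵢ/Kᵢ = 1.413 > 1, so g(0) = 0.819 > 0 and g(1) = -0.413 < 0.
Newton iteration, ψ₁⁰ = 0.5:
  ψ₁ = 0.500: g = 0.1790, g' = -0.922 → ψ₁ = 0.694
  ψ₁ = 0.694: g = -0.0037, g' = -0.999 → ψ₁ = 0.690
Converged at ψ₁ = 0.690.
Drum-1 compositions:
  chloroform: x = 0.074, y = 0.255
  THF: x = 0.055, y = 0.151
  n-hexane: x = 0.166, y = 0.370
  ethylbenzene: x = 0.705, y = 0.224
Drum-2 feed = drum-1 vapor: z₂ = (0.2550, 0.1507, 0.3702, 0.2241).
Drum 2:
Let ψ₂ = V/F and solve Σ zᵢ(Kᵢ−1)/(1+ψ₂(Kᵢ−1)) = 0.
g(0) = ΣzᵢKᵢ − 1 = 0.530 and g(1) = 1 − Σzᵢ/Kᵢ = -0.427, so a root lies in (0, 1).
Newton–Raphson from ψ₂ = 0.5:
  ψ₂ = 0.500: g = 0.1827, g' = -0.666 → ψ₂ = 0.774
  ψ₂ = 0.774: g = -0.0398, g' = -1.068 → ψ₂ = 0.737
  ψ₂ = 0.737: g = -0.0020, g' = -0.966 → ψ₂ = 0.735
Converged at ψ₂ = 0.735.
  chloroform: x = 0.126, y = 0.302
  THF: x = 0.090, y = 0.173
  n-hexane: x = 0.262, y = 0.409
  ethylbenzene: x = 0.522, y = 0.117

y_n-hexane (drum 2) = 0.409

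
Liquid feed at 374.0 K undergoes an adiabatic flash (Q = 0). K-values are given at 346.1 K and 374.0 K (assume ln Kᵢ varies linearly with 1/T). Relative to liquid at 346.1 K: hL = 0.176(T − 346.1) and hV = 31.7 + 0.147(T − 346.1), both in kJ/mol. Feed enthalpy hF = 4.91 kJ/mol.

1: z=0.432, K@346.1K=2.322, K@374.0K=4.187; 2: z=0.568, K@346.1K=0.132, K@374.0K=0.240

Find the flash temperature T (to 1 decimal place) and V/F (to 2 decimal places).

T = 349.9 K, V/F = 0.13

Adiabatic flash: solve Rachford–Rice at each trial T, then check hF = ψ·hV(T) + (1−ψ)·hL(T).
  T = 346.1 K: K = (2.322, 0.132), RR gives ψ = 0.068, H_out = 2.157 kJ/mol
  T = 374.0 K: K = (4.187, 0.240), RR gives ψ = 0.390, H_out = 16.964 kJ/mol
  T = 360.1 K: K = (3.157, 0.180), RR gives ψ = 0.264, H_out = 10.716 kJ/mol
  T = 353.1 K: K = (2.716, 0.155), RR gives ψ = 0.180, H_out = 6.903 kJ/mol
  T = 349.6 K: K = (2.513, 0.143), RR gives ψ = 0.129, H_out = 4.684 kJ/mol
  T = 351.4 K: K = (2.616, 0.149), RR gives ψ = 0.156, H_out = 5.858 kJ/mol
Linear interpolation between T = 349.6 (H_out = 4.684) and T = 351.4 (H_out = 5.858) on hF = 4.91 gives T ≈ 349.9 K, at which ψ = 0.13.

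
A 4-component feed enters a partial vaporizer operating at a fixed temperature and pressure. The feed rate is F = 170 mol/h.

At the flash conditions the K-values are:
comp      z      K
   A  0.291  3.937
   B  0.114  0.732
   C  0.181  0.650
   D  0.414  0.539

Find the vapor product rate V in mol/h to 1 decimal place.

V = 81.2 mol/h

Rachford–Rice: g(V/F) = Σ zᵢ(Kᵢ−1)/(1+V/F(Kᵢ−1)) = 0.
Check two-phase: ΣzᵢKᵢ = 1.570 > 1 and Σzᵢ/Kᵢ = 1.276 > 1, so g(0) = 0.570 > 0 and g(1) = -0.276 < 0.
Newton–Raphson from V/F = 0.5:
  V/F = 0.500: g = -0.0139, g' = -0.604 → V/F = 0.477
Converged at V/F = 0.477.
Then V = V/F·F = 0.4774·170 = 81.2 mol/h and L = F − V = 88.8 mol/h.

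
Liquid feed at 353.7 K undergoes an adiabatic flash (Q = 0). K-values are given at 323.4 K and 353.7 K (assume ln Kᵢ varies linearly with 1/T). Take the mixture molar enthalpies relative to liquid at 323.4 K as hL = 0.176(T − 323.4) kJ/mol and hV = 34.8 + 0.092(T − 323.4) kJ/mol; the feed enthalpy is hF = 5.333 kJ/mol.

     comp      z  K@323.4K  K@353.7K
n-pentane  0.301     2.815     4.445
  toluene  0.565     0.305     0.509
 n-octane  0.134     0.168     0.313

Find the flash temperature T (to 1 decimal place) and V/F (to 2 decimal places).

Adiabatic flash: solve Rachford–Rice at each trial T, then check hF = ψ·hV(T) + (1−ψ)·hL(T).
  T = 323.4 K: K = (2.815, 0.305, 0.168), RR gives ψ = 0.032, H_out = 1.119 kJ/mol
  T = 353.7 K: K = (4.445, 0.509, 0.313), RR gives ψ = 0.364, H_out = 17.058 kJ/mol
  T = 338.5 K: K = (3.571, 0.398, 0.232), RR gives ψ = 0.202, H_out = 9.445 kJ/mol
  T = 330.9 K: K = (3.177, 0.349, 0.198), RR gives ψ = 0.121, H_out = 5.468 kJ/mol
  T = 327.1 K: K = (2.990, 0.326, 0.182), RR gives ψ = 0.078, H_out = 3.335 kJ/mol
  T = 329.0 K: K = (3.082, 0.338, 0.190), RR gives ψ = 0.100, H_out = 4.417 kJ/mol
Linear interpolation between T = 329.0 (H_out = 4.417) and T = 330.9 (H_out = 5.468) on hF = 5.333 gives T ≈ 330.7 K, at which ψ = 0.12.

T = 330.7 K, V/F = 0.12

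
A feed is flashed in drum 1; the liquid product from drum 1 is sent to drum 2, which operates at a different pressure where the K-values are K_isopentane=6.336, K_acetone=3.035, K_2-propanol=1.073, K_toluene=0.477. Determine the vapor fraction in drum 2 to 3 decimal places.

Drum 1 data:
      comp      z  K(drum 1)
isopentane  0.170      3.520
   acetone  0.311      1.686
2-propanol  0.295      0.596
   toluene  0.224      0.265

V/F (drum 2) = 0.820

Drum 1:
Iterate (Newton) starting at ψ₁ = 0.5:
  ψ₁ = 0.500: g = -0.0612, g' = -0.671 → ψ₁ = 0.409
  ψ₁ = 0.409: g = -0.0004, g' = -0.668 → ψ₁ = 0.408
Converged at ψ₁ = 0.408.
Drum-1 compositions:
  isopentane: x = 0.084, y = 0.295
  acetone: x = 0.243, y = 0.410
  2-propanol: x = 0.353, y = 0.211
  toluene: x = 0.320, y = 0.085
Drum-2 feed = drum-1 liquid: z₂ = (0.0838, 0.2430, 0.3532, 0.3200).
Drum 2:
Material balance + equilibrium reduce to Σ zᵢ(Kᵢ−1)/(1+ψ₂(Kᵢ−1)) = 0.
Feasibility: ΣzᵢKᵢ = 1.800, Σzᵢ/Kᵢ = 1.093 — both > 1, two phases present.
Newton–Raphson from ψ₂ = 0.32:
  ψ₂ = 0.320: g = 0.2888, g' = -0.823 → ψ₂ = 0.671
  ψ₂ = 0.671: g = 0.0734, g' = -0.503 → ψ₂ = 0.817
  ψ₂ = 0.817: g = 0.0013, g' = -0.494 → ψ₂ = 0.820
Converged at ψ₂ = 0.820.
  isopentane: x = 0.016, y = 0.099
  acetone: x = 0.091, y = 0.276
  2-propanol: x = 0.333, y = 0.358
  toluene: x = 0.560, y = 0.267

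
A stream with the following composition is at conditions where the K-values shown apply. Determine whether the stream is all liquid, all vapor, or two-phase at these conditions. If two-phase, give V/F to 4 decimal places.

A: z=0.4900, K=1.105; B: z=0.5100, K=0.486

ΣzᵢKᵢ = 0.7893; Σzᵢ/Kᵢ = 1.4928.
Since ΣzᵢKᵢ < 1 the mixture is below its bubble point — single liquid phase.

all liquid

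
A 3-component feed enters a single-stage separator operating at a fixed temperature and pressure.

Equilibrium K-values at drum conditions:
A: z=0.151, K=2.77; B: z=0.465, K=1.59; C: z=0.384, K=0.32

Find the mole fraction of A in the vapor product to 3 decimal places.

y_A = 0.237

Newton iteration, ψ⁰ = 0.5:
  ψ = 0.500: g = -0.0420, g' = -0.637 → ψ = 0.434
  ψ = 0.434: g = -0.0009, g' = -0.611 → ψ = 0.433
Converged at ψ = 0.433.
Compositions from xᵢ = zᵢ/(1+ψ(Kᵢ−1)), yᵢ = Kᵢxᵢ:
  A: x = 0.086, y = 0.237
  B: x = 0.370, y = 0.589
  C: x = 0.544, y = 0.174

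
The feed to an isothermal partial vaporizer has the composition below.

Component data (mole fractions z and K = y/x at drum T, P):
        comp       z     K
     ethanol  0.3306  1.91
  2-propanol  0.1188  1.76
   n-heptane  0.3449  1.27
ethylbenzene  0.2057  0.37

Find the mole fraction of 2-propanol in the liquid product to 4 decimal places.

Material balance + equilibrium reduce to Σ zᵢ(Kᵢ−1)/(1+ψ(Kᵢ−1)) = 0.
Check two-phase: ΣzᵢKᵢ = 1.3547 > 1 and Σzᵢ/Kᵢ = 1.0681 > 1, so g(0) = 0.3547 > 0 and g(1) = -0.0681 < 0.
Newton–Raphson from ψ = 0.44:
  ψ = 0.4400: g = 0.18643, g' = -0.3545 → ψ = 0.9659
  ψ = 0.9659: g = -0.04500, g' = -0.6489 → ψ = 0.8966
  ψ = 0.8966: g = -0.00346, g' = -0.5547 → ψ = 0.8903
Converged at ψ = 0.8903.
Compositions from xᵢ = zᵢ/(1+ψ(Kᵢ−1)), yᵢ = Kᵢxᵢ:
  ethanol: x = 0.1826, y = 0.3488
  2-propanol: x = 0.0709, y = 0.1247
  n-heptane: x = 0.2781, y = 0.3531
  ethylbenzene: x = 0.4685, y = 0.1733

x_2-propanol = 0.0709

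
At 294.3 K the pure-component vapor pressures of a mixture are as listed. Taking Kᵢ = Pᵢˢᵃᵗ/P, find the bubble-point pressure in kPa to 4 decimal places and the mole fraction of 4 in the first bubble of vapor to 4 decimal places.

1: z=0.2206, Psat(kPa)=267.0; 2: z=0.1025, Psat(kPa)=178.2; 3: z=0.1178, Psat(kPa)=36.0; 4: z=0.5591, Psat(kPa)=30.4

At the bubble point ψ → 0, so ΣzᵢKᵢ = 1 with Kᵢ = Pᵢˢᵃᵗ/P ⇒ P = ΣzᵢPᵢˢᵃᵗ.
P = 0.2206·267.0 + 0.1025·178.2 + 0.1178·36.0 + 0.5591·30.4 = 98.4031 kPa
yᵢ = zᵢPᵢˢᵃᵗ/P ⇒ y_4 = 0.5591·30.4/98.4031 = 0.1727

Pbub = 98.4031 kPa, y_4 = 0.1727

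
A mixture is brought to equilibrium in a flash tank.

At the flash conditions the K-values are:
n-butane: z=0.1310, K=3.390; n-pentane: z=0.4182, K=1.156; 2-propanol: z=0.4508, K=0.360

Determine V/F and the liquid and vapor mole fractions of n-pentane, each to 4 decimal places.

Rachford–Rice: g(V/F) = Σ zᵢ(Kᵢ−1)/(1+V/F(Kᵢ−1)) = 0.
g(0) = ΣzᵢKᵢ − 1 = 0.0898 and g(1) = 1 − Σzᵢ/Kᵢ = -0.6526, so a root lies in (0, 1).
Iterate (Newton) starting at V/F = 0.5:
  V/F = 0.5000: g = -0.22113, g' = -0.5634 → V/F = 0.1075
  V/F = 0.1075: g = 0.00342, g' = -0.6964 → V/F = 0.1124
Converged at V/F = 0.1124.
Compositions from xᵢ = zᵢ/(1+V/F(Kᵢ−1)), yᵢ = Kᵢxᵢ:
  n-butane: x = 0.1033, y = 0.3500
  n-pentane: x = 0.4110, y = 0.4751
  2-propanol: x = 0.4858, y = 0.1749

V/F = 0.1124, x_n-pentane = 0.4110, y_n-pentane = 0.4751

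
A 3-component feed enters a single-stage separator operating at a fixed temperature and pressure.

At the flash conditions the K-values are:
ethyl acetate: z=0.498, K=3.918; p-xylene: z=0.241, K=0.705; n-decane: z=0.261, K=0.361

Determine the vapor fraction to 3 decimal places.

ψ = 0.802

Rachford–Rice: g(ψ) = Σ zᵢ(Kᵢ−1)/(1+ψ(Kᵢ−1)) = 0.
g(0) = ΣzᵢKᵢ − 1 = 1.215 and g(1) = 1 − Σzᵢ/Kᵢ = -0.192, so a root lies in (0, 1).
Newton–Raphson from ψ = 0.7:
  ψ = 0.700: g = 0.0863, g' = -0.840 → ψ = 0.803
  ψ = 0.803: g = -0.0007, g' = -0.865 → ψ = 0.802
Converged at ψ = 0.802.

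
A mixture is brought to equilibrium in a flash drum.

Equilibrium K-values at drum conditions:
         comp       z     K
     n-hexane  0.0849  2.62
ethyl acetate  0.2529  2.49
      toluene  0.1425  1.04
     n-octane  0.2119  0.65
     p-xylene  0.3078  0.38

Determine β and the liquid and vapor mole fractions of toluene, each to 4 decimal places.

β = 0.3730, x_toluene = 0.1404, y_toluene = 0.1460

Material balance + equilibrium reduce to Σ zᵢ(Kᵢ−1)/(1+β(Kᵢ−1)) = 0.
Check two-phase: ΣzᵢKᵢ = 1.2551 > 1 and Σzᵢ/Kᵢ = 1.4070 > 1, so g(0) = 0.2551 > 0 and g(1) = -0.4070 < 0.
Newton–Raphson from β = 0.62:
  β = 0.6200: g = -0.13467, g' = -0.5619 → β = 0.3804
  β = 0.3804: g = -0.00405, g' = -0.5514 → β = 0.3730
Converged at β = 0.3730.
Compositions from xᵢ = zᵢ/(1+β(Kᵢ−1)), yᵢ = Kᵢxᵢ:
  n-hexane: x = 0.0529, y = 0.1387
  ethyl acetate: x = 0.1626, y = 0.4048
  toluene: x = 0.1404, y = 0.1460
  n-octane: x = 0.2437, y = 0.1584
  p-xylene: x = 0.4004, y = 0.1522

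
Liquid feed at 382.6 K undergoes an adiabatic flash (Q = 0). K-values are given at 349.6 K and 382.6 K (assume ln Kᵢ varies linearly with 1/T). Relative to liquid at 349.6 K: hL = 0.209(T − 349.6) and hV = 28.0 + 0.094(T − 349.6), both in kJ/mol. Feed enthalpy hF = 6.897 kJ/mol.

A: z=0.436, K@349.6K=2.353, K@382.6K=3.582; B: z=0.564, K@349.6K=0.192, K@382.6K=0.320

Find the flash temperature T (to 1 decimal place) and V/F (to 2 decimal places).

T = 356.5 K, V/F = 0.20

Adiabatic flash: solve Rachford–Rice at each trial T, then check hF = ψ·hV(T) + (1−ψ)·hL(T).
  T = 349.6 K: K = (2.353, 0.192), RR gives ψ = 0.123, H_out = 3.437 kJ/mol
  T = 382.6 K: K = (3.582, 0.320), RR gives ψ = 0.423, H_out = 17.129 kJ/mol
  T = 366.1 K: K = (2.931, 0.251), RR gives ψ = 0.290, H_out = 11.013 kJ/mol
  T = 357.9 K: K = (2.634, 0.220), RR gives ψ = 0.214, H_out = 7.525 kJ/mol
  T = 353.8 K: K = (2.493, 0.206), RR gives ψ = 0.171, H_out = 5.593 kJ/mol
  T = 355.9 K: K = (2.565, 0.213), RR gives ψ = 0.194, H_out = 6.602 kJ/mol
Linear interpolation between T = 355.9 (H_out = 6.602) and T = 357.9 (H_out = 7.525) on hF = 6.897 gives T ≈ 356.5 K, at which ψ = 0.20.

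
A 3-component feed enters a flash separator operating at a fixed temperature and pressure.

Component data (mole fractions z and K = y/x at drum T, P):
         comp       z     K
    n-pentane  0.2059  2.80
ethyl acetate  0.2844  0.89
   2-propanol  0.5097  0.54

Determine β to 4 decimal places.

β = 0.1653

Rachford–Rice: g(β) = Σ zᵢ(Kᵢ−1)/(1+β(Kᵢ−1)) = 0.
Check two-phase: ΣzᵢKᵢ = 1.1049 > 1 and Σzᵢ/Kᵢ = 1.3370 > 1, so g(0) = 0.1049 > 0 and g(1) = -0.3370 < 0.
Newton–Raphson from β = 0.42:
  β = 0.4200: g = -0.11235, g' = -0.3858 → β = 0.1288
  β = 0.1288: g = 0.01990, g' = -0.5650 → β = 0.1640
  β = 0.1640: g = 0.00068, g' = -0.5274 → β = 0.1653
Converged at β = 0.1653.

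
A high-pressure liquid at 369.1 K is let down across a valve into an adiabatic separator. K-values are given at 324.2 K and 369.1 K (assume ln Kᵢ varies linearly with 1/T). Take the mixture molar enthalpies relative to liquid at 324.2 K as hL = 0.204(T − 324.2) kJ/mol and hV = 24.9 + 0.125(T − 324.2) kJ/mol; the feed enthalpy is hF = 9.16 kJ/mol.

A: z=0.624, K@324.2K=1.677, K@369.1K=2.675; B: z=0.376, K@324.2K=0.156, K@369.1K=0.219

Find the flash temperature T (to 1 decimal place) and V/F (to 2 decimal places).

T = 332.7 K, V/F = 0.31

Adiabatic flash: solve Rachford–Rice at each trial T, then check hF = ψ·hV(T) + (1−ψ)·hL(T).
  T = 324.2 K: K = (1.677, 0.156), RR gives ψ = 0.184, H_out = 4.580 kJ/mol
  T = 369.1 K: K = (2.675, 0.219), RR gives ψ = 0.574, H_out = 21.427 kJ/mol
  T = 346.6 K: K = (2.149, 0.187), RR gives ψ = 0.440, H_out = 14.750 kJ/mol
  T = 335.4 K: K = (1.906, 0.171), RR gives ψ = 0.338, H_out = 10.403 kJ/mol
  T = 329.8 K: K = (1.790, 0.164), RR gives ψ = 0.270, H_out = 7.747 kJ/mol
  T = 332.6 K: K = (1.848, 0.167), RR gives ψ = 0.306, H_out = 9.127 kJ/mol
  T = 334.0 K: K = (1.877, 0.169), RR gives ψ = 0.322, H_out = 9.777 kJ/mol
Linear interpolation between T = 332.6 (H_out = 9.127) and T = 334.0 (H_out = 9.777) on hF = 9.16 gives T ≈ 332.7 K, at which ψ = 0.31.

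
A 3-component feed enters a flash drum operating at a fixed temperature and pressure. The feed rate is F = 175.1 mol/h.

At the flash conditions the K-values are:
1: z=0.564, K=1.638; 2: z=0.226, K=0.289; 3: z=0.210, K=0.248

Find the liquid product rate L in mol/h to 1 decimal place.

Iterate (Newton) starting at β = 0.5:
  β = 0.500: g = -0.2296, g' = -0.712 → β = 0.178
  β = 0.178: g = -0.0429, g' = -0.493 → β = 0.090
  β = 0.090: g = -0.0010, g' = -0.472 → β = 0.088
Converged at β = 0.088.
Then V = β·F = 0.0884·175.1 = 15.5 mol/h and L = F − V = 159.6 mol/h.

L = 159.6 mol/h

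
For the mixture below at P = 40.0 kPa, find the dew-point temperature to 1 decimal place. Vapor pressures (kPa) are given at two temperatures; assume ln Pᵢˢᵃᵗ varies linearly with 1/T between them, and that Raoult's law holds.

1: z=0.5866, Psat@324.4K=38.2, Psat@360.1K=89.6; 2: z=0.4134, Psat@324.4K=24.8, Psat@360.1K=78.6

T = 332.5 K

Dew-point temperature: Σzᵢ·P/Pᵢˢᵃᵗ(T) = 1. Interpolate ln Pᵢˢᵃᵗ = aᵢ + bᵢ/T.
  T = 324.4 K: ΣzᵢP/Pᵢˢᵃᵗ = 1.2810
  T = 360.1 K: ΣzᵢP/Pᵢˢᵃᵗ = 0.4723
  T = 342.2 K: ΣzᵢP/Pᵢˢᵃᵗ = 0.7567
  T = 333.3 K: ΣzᵢP/Pᵢˢᵃᵗ = 0.9769
  T = 328.9 K: ΣzᵢP/Pᵢˢᵃᵗ = 1.1147
  T = 331.1 K: ΣzᵢP/Pᵢˢᵃᵗ = 1.0430
Interpolating between 331.1 K and 333.3 K gives T ≈ 332.5 K.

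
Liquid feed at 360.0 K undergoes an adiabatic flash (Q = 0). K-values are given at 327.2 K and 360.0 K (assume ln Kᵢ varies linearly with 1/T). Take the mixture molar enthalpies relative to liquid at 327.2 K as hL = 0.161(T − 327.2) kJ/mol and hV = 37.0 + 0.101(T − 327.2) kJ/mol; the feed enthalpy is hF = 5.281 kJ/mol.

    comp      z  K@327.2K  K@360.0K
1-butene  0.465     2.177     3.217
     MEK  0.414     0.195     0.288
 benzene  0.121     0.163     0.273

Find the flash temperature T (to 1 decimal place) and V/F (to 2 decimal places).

T = 328.7 K, V/F = 0.14

Adiabatic flash: solve Rachford–Rice at each trial T, then check hF = ψ·hV(T) + (1−ψ)·hL(T).
  T = 327.2 K: K = (2.177, 0.195, 0.163), RR gives ψ = 0.118, H_out = 4.363 kJ/mol
  T = 360.0 K: K = (3.217, 0.288, 0.273), RR gives ψ = 0.409, H_out = 19.597 kJ/mol
  T = 343.6 K: K = (2.671, 0.239, 0.214), RR gives ψ = 0.286, H_out = 12.956 kJ/mol
  T = 335.4 K: K = (2.417, 0.217, 0.187), RR gives ψ = 0.211, H_out = 9.026 kJ/mol
  T = 331.3 K: K = (2.296, 0.206, 0.175), RR gives ψ = 0.167, H_out = 6.809 kJ/mol
  T = 329.2 K: K = (2.234, 0.200, 0.169), RR gives ψ = 0.143, H_out = 5.589 kJ/mol
Linear interpolation between T = 327.2 (H_out = 4.363) and T = 329.2 (H_out = 5.589) on hF = 5.281 gives T ≈ 328.7 K, at which ψ = 0.14.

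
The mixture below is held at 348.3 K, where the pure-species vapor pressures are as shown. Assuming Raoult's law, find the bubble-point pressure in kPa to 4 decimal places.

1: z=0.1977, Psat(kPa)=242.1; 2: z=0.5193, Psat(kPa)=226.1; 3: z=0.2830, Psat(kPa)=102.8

Pbub = 194.3693 kPa

At the bubble point ψ → 0, so ΣzᵢKᵢ = 1 with Kᵢ = Pᵢˢᵃᵗ/P ⇒ P = ΣzᵢPᵢˢᵃᵗ.
P = 0.1977·242.1 + 0.5193·226.1 + 0.2830·102.8 = 194.3693 kPa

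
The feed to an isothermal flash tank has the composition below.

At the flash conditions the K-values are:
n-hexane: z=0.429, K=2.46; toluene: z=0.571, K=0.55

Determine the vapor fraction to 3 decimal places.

ψ = 0.562

Newton iteration, ψ⁰ = 0.5:
  ψ = 0.500: g = 0.0305, g' = -0.498 → ψ = 0.561
  ψ = 0.561: g = 0.0005, g' = -0.483 → ψ = 0.562
Converged at ψ = 0.562.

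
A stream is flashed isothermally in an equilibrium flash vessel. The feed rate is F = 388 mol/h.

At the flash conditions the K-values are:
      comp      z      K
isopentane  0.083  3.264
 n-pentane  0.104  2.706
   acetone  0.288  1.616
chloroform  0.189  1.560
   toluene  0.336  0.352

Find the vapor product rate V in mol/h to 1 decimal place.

Let β = V/F and solve Σ zᵢ(Kᵢ−1)/(1+β(Kᵢ−1)) = 0.
Check two-phase: ΣzᵢKᵢ = 1.431 > 1 and Σzᵢ/Kᵢ = 1.318 > 1, so g(0) = 0.431 > 0 and g(1) = -0.318 < 0.
Newton iteration, β⁰ = 0.5:
  β = 0.500: g = 0.0801, g' = -0.591 → β = 0.636
  β = 0.636: g = -0.0025, g' = -0.638 → β = 0.632
Converged at β = 0.632.
Then V = β·F = 0.6317·388 = 245.1 mol/h and L = F − V = 142.9 mol/h.

V = 245.1 mol/h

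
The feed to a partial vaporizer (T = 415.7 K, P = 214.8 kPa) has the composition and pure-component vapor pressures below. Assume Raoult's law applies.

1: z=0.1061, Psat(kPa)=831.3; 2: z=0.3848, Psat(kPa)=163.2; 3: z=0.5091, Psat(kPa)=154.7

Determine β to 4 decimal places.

Raoult's law: Kᵢ = Pᵢˢᵃᵗ/P = Pᵢˢᵃᵗ/214.8.
  K_1 = 831.3/214.8 = 3.870112, K_2 = 163.2/214.8 = 0.759777, K_3 = 154.7/214.8 = 0.720205
Iterate (Newton) starting at β = 0.5:
  β = 0.5000: g = -0.14561, g' = -0.2300 → β = 0.0000
  β = 0.0000: g = 0.06964, g' = -0.9361 → β = 0.0744
  β = 0.0744: g = 0.01135, g' = -0.6581 → β = 0.0916
  β = 0.0916: g = 0.00040, g' = -0.6131 → β = 0.0923
Converged at β = 0.0923.

β = 0.0923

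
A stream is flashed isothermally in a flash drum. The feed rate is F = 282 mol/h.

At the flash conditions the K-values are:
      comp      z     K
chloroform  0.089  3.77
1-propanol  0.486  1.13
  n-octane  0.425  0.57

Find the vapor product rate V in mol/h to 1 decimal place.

V = 72.2 mol/h

Newton iteration, ψ⁰ = 0.48:
  ψ = 0.480: g = -0.0650, g' = -0.258 → ψ = 0.228
  ψ = 0.228: g = 0.0098, g' = -0.361 → ψ = 0.255
  ψ = 0.255: g = 0.0003, g' = -0.341 → ψ = 0.256
Converged at ψ = 0.256.
Then V = ψ·F = 0.2561·282 = 72.2 mol/h and L = F − V = 209.8 mol/h.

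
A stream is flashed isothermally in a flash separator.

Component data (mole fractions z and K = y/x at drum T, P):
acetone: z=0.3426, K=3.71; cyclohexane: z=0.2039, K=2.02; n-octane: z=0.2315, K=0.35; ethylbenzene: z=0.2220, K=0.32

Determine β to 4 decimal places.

β = 0.5809

Rachford–Rice: g(β) = Σ zᵢ(Kᵢ−1)/(1+β(Kᵢ−1)) = 0.
Feasibility: ΣzᵢKᵢ = 1.8350, Σzᵢ/Kᵢ = 1.5485 — both > 1, two phases present.
Newton iteration, β⁰ = 0.5:
  β = 0.5000: g = 0.08033, g' = -0.9970 → β = 0.5806
  β = 0.5806: g = 0.00031, g' = -0.9962 → β = 0.5809
Converged at β = 0.5809.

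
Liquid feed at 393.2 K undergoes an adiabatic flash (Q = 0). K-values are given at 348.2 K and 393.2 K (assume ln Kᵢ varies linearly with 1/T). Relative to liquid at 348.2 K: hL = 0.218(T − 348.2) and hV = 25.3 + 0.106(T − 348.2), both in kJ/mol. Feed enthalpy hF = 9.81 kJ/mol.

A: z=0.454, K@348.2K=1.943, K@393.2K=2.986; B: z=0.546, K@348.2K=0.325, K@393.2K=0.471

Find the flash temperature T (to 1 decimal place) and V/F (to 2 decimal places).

Adiabatic flash: solve Rachford–Rice at each trial T, then check hF = ψ·hV(T) + (1−ψ)·hL(T).
  T = 348.2 K: K = (1.943, 0.325), RR gives ψ = 0.094, H_out = 2.368 kJ/mol
  T = 393.2 K: K = (2.986, 0.471), RR gives ψ = 0.583, H_out = 21.628 kJ/mol
  T = 370.7 K: K = (2.440, 0.396), RR gives ψ = 0.372, H_out = 13.383 kJ/mol
  T = 359.4 K: K = (2.184, 0.360), RR gives ψ = 0.248, H_out = 8.400 kJ/mol
  T = 365.0 K: K = (2.310, 0.377), RR gives ψ = 0.312, H_out = 10.972 kJ/mol
  T = 362.2 K: K = (2.246, 0.368), RR gives ψ = 0.281, H_out = 9.715 kJ/mol
  T = 363.6 K: K = (2.278, 0.373), RR gives ψ = 0.297, H_out = 10.350 kJ/mol
Linear interpolation between T = 362.2 (H_out = 9.715) and T = 363.6 (H_out = 10.350) on hF = 9.81 gives T ≈ 362.4 K, at which ψ = 0.28.

T = 362.4 K, V/F = 0.28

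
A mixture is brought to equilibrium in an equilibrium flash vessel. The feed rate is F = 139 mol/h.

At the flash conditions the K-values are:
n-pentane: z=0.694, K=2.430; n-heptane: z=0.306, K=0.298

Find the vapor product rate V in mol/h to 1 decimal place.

V = 107.7 mol/h

Rachford–Rice: g(β) = Σ zᵢ(Kᵢ−1)/(1+β(Kᵢ−1)) = 0.
g(0) = ΣzᵢKᵢ − 1 = 0.778 and g(1) = 1 − Σzᵢ/Kᵢ = -0.312, so a root lies in (0, 1).
Binary case is linear: z₁(K₁−1)(1+β(K₂−1)) + z₂(K₂−1)(1+β(K₁−1)) = 0
⇒ β = [z₁(K₁−1)+z₂(K₂−1)] / [−(K₁−1)(K₂−1)] = 0.7776/1.0039 = 0.775
Then V = β·F = 0.7746·139 = 107.7 mol/h and L = F − V = 31.3 mol/h.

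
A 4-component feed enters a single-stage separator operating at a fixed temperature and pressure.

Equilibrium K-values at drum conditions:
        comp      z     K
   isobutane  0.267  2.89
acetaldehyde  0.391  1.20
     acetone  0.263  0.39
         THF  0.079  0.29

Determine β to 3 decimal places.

β = 0.523

Material balance + equilibrium reduce to Σ zᵢ(Kᵢ−1)/(1+β(Kᵢ−1)) = 0.
Feasibility: ΣzᵢKᵢ = 1.366, Σzᵢ/Kᵢ = 1.365 — both > 1, two phases present.
Newton–Raphson from β = 0.5:
  β = 0.500: g = 0.0127, g' = -0.563 → β = 0.523
Converged at β = 0.523.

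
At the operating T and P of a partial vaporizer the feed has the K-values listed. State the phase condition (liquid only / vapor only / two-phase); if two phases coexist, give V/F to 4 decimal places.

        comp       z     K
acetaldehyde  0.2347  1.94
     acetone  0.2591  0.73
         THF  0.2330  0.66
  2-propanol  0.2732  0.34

ΣzᵢKᵢ = 0.8911; Σzᵢ/Kᵢ = 1.6325.
Since ΣzᵢKᵢ < 1 the mixture is below its bubble point — single liquid phase.

liquid only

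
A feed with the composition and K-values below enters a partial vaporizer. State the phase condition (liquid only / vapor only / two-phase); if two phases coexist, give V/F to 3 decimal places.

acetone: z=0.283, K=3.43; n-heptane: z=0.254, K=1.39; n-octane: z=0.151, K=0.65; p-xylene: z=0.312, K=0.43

ΣzᵢKᵢ = 1.556; Σzᵢ/Kᵢ = 1.223.
Both exceed 1, so a two-phase solution exists.
Iterate (Newton) starting at ψ = 0.5:
  ψ = 0.500: g = 0.0806, g' = -0.593 → ψ = 0.636
  ψ = 0.636: g = 0.0027, g' = -0.563 → ψ = 0.641
Converged at ψ = 0.641.

two-phase, V/F = 0.641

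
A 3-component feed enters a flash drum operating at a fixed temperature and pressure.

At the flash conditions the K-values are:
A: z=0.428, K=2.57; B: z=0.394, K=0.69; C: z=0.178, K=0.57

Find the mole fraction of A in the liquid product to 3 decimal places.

Rachford–Rice: g(V/F) = Σ zᵢ(Kᵢ−1)/(1+V/F(Kᵢ−1)) = 0.
Feasibility: ΣzᵢKᵢ = 1.473, Σzᵢ/Kᵢ = 1.050 — both > 1, two phases present.
Iterate (Newton) starting at V/F = 0.65:
  V/F = 0.650: g = 0.0734, g' = -0.381 → V/F = 0.842
  V/F = 0.842: g = 0.0040, g' = -0.346 → V/F = 0.854
Converged at V/F = 0.854.
Compositions from xᵢ = zᵢ/(1+V/F(Kᵢ−1)), yᵢ = Kᵢxᵢ:
  A: x = 0.183, y = 0.470
  B: x = 0.536, y = 0.370
  C: x = 0.281, y = 0.160

x_A = 0.183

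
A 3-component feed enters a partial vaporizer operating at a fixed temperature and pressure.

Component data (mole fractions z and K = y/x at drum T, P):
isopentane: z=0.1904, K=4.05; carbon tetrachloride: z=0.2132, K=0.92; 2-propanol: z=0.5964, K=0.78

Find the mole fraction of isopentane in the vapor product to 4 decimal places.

y_isopentane = 0.2331

Rachford–Rice: g(ψ) = Σ zᵢ(Kᵢ−1)/(1+ψ(Kᵢ−1)) = 0.
Check two-phase: ΣzᵢKᵢ = 1.4325 > 1 and Σzᵢ/Kᵢ = 1.0434 > 1, so g(0) = 0.4325 > 0 and g(1) = -0.0434 < 0.
Newton iteration, ψ⁰ = 0.38:
  ψ = 0.3800: g = 0.10821, g' = -0.4158 → ψ = 0.6402
  ψ = 0.6402: g = 0.02598, g' = -0.2438 → ψ = 0.7468
  ψ = 0.7468: g = 0.00203, g' = -0.2077 → ψ = 0.7566
Converged at ψ = 0.7566.
Compositions from xᵢ = zᵢ/(1+ψ(Kᵢ−1)), yᵢ = Kᵢxᵢ:
  isopentane: x = 0.0576, y = 0.2331
  carbon tetrachloride: x = 0.2269, y = 0.2088
  2-propanol: x = 0.7155, y = 0.5581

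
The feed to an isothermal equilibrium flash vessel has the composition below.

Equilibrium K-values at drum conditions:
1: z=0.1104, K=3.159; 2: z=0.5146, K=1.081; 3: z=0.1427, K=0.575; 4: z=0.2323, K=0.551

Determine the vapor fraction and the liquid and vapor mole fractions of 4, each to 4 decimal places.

ψ = 0.2839, x_4 = 0.2662, y_4 = 0.1467

Material balance + equilibrium reduce to Σ zᵢ(Kᵢ−1)/(1+ψ(Kᵢ−1)) = 0.
g(0) = ΣzᵢKᵢ − 1 = 0.1151 and g(1) = 1 − Σzᵢ/Kᵢ = -0.1808, so a root lies in (0, 1).
Newton–Raphson from ψ = 0.5:
  ψ = 0.5000: g = -0.05683, g' = -0.2416 → ψ = 0.2647
  ψ = 0.2647: g = 0.00576, g' = -0.3046 → ψ = 0.2837
  ψ = 0.2837: g = 0.00008, g' = -0.2960 → ψ = 0.2839
Converged at ψ = 0.2839.
Compositions from xᵢ = zᵢ/(1+ψ(Kᵢ−1)), yᵢ = Kᵢxᵢ:
  1: x = 0.0684, y = 0.2162
  2: x = 0.5030, y = 0.5438
  3: x = 0.1623, y = 0.0933
  4: x = 0.2662, y = 0.1467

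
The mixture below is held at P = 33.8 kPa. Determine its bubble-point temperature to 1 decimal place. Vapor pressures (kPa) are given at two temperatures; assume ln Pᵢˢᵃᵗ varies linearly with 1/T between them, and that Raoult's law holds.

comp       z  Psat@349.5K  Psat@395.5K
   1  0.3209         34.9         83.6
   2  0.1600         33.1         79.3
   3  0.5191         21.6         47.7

T = 359.4 K

Bubble-point temperature: ΣzᵢPᵢˢᵃᵗ(T) = P. Interpolate ln Pᵢˢᵃᵗ = aᵢ + bᵢ/T.
  T = 349.5 K: ΣzᵢPᵢˢᵃᵗ = 27.71 kPa
  T = 395.5 K: ΣzᵢPᵢˢᵃᵗ = 64.28 kPa
  T = 372.5 K: ΣzᵢPᵢˢᵃᵗ = 43.30 kPa
  T = 361.0 K: ΣzᵢPᵢˢᵃᵗ = 34.88 kPa
  T = 355.2 K: ΣzᵢPᵢˢᵃᵗ = 31.12 kPa
  T = 358.1 K: ΣzᵢPᵢˢᵃᵗ = 32.96 kPa
Interpolating between 358.1 K and 361.0 K gives T ≈ 359.4 K.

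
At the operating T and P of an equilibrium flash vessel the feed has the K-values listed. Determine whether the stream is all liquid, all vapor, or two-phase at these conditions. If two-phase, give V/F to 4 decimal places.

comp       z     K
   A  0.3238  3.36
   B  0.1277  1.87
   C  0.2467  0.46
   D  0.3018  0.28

two-phase, V/F = 0.4004

ΣzᵢKᵢ = 1.5248; Σzᵢ/Kᵢ = 1.7788.
Both exceed 1, so a two-phase solution exists.
Rachford–Rice: g(ψ) = Σ zᵢ(Kᵢ−1)/(1+ψ(Kᵢ−1)) = 0.
Newton iteration, ψ⁰ = 0.35:
  ψ = 0.3500: g = 0.04889, g' = -0.9867 → ψ = 0.3996
  ψ = 0.3996: g = 0.00082, g' = -0.9563 → ψ = 0.4004
Converged at ψ = 0.4004.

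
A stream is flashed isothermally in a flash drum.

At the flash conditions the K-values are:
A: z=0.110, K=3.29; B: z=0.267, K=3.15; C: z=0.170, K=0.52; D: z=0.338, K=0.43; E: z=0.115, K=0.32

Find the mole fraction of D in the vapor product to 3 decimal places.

Rachford–Rice: g(V/F) = Σ zᵢ(Kᵢ−1)/(1+V/F(Kᵢ−1)) = 0.
g(0) = ΣzᵢKᵢ − 1 = 0.473 and g(1) = 1 − Σzᵢ/Kᵢ = -0.591, so a root lies in (0, 1).
Newton iteration, V/F⁰ = 0.5:
  V/F = 0.500: g = -0.1012, g' = -0.817 → V/F = 0.376
  V/F = 0.376: g = 0.0029, g' = -0.876 → V/F = 0.379
Converged at V/F = 0.379.
Compositions from xᵢ = zᵢ/(1+V/F(Kᵢ−1)), yᵢ = Kᵢxᵢ:
  A: x = 0.059, y = 0.194
  B: x = 0.147, y = 0.463
  C: x = 0.208, y = 0.108
  D: x = 0.431, y = 0.185
  E: x = 0.155, y = 0.050

y_D = 0.185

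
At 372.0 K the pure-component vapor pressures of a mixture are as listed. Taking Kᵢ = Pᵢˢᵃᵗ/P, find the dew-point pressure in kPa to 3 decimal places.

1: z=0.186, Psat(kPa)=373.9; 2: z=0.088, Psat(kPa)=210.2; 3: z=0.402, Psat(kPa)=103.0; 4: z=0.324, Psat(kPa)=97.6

At the dew point ψ → 1, so Σzᵢ/Kᵢ = 1 with Kᵢ = Pᵢˢᵃᵗ/P ⇒ 1/P = Σzᵢ/Pᵢˢᵃᵗ.
1/P = 0.186/373.9 + 0.088/210.2 + 0.402/103.0 + 0.324/97.6 = 0.008139 ⇒ P = 122.870 kPa

Pdew = 122.870 kPa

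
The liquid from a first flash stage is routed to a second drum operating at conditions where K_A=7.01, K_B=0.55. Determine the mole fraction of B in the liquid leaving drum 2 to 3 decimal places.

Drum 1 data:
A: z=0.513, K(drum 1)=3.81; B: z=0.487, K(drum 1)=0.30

Drum 1:
Let ψ₁ = V/F and solve Σ zᵢ(Kᵢ−1)/(1+ψ₁(Kᵢ−1)) = 0.
g(0) = ΣzᵢKᵢ − 1 = 1.101 and g(1) = 1 − Σzᵢ/Kᵢ = -0.758, so a root lies in (0, 1).
Binary case is linear: z₁(K₁−1)(1+ψ₁(K₂−1)) + z₂(K₂−1)(1+ψ₁(K₁−1)) = 0
⇒ ψ₁ = [z₁(K₁−1)+z₂(K₂−1)] / [−(K₁−1)(K₂−1)] = 1.1006/1.9670 = 0.560
Drum-1 compositions:
  A: x = 0.199, y = 0.760
  B: x = 0.801, y = 0.240
Drum-2 feed = drum-1 liquid: z₂ = (0.1994, 0.8006).
Drum 2:
Binary case is linear: z₁(K₁−1)(1+ψ₂(K₂−1)) + z₂(K₂−1)(1+ψ₂(K₁−1)) = 0
⇒ ψ₂ = [z₁(K₁−1)+z₂(K₂−1)] / [−(K₁−1)(K₂−1)] = 0.8383/2.7045 = 0.310
  A: x = 0.070, y = 0.488
  B: x = 0.930, y = 0.512

x_B (drum 2) = 0.930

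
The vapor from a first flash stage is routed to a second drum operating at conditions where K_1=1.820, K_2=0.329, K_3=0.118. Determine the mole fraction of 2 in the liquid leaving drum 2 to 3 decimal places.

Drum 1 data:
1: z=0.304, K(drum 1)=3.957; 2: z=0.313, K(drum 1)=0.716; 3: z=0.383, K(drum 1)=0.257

x_2 (drum 2) = 0.330

Drum 1:
Iterate (Newton) starting at ψ₁ = 0.5:
  ψ₁ = 0.500: g = -0.1937, g' = -1.002 → ψ₁ = 0.307
  ψ₁ = 0.307: g = 0.0054, g' = -1.116 → ψ₁ = 0.312
Converged at ψ₁ = 0.312.
Drum-1 compositions:
  1: x = 0.158, y = 0.626
  2: x = 0.343, y = 0.246
  3: x = 0.498, y = 0.128
Drum-2 feed = drum-1 vapor: z₂ = (0.6260, 0.2459, 0.1281).
Drum 2:
Material balance + equilibrium reduce to Σ zᵢ(Kᵢ−1)/(1+ψ₂(Kᵢ−1)) = 0.
g(0) = ΣzᵢKᵢ − 1 = 0.235 and g(1) = 1 − Σzᵢ/Kᵢ = -1.177, so a root lies in (0, 1).
Newton iteration, ψ₂⁰ = 0.5:
  ψ₂ = 0.500: g = -0.0863, g' = -0.781 → ψ₂ = 0.390
  ψ₂ = 0.390: g = -0.0064, g' = -0.676 → ψ₂ = 0.380
Converged at ψ₂ = 0.380.
  1: x = 0.477, y = 0.869
  2: x = 0.330, y = 0.109
  3: x = 0.193, y = 0.023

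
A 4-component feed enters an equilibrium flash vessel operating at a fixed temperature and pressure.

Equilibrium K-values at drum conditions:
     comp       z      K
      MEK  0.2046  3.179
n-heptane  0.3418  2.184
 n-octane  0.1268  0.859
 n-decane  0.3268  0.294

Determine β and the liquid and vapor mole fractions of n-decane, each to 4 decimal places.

β = 0.6119, x_n-decane = 0.5753, y_n-decane = 0.1691

Material balance + equilibrium reduce to Σ zᵢ(Kᵢ−1)/(1+β(Kᵢ−1)) = 0.
Feasibility: ΣzᵢKᵢ = 1.6019, Σzᵢ/Kᵢ = 1.4800 — both > 1, two phases present.
Newton iteration, β⁰ = 0.51:
  β = 0.5100: g = 0.08369, g' = -0.8049 → β = 0.6140
  β = 0.6140: g = -0.00179, g' = -0.8489 → β = 0.6119
Converged at β = 0.6119.
Compositions from xᵢ = zᵢ/(1+β(Kᵢ−1)), yᵢ = Kᵢxᵢ:
  MEK: x = 0.0877, y = 0.2788
  n-heptane: x = 0.1982, y = 0.4329
  n-octane: x = 0.1388, y = 0.1192
  n-decane: x = 0.5753, y = 0.1691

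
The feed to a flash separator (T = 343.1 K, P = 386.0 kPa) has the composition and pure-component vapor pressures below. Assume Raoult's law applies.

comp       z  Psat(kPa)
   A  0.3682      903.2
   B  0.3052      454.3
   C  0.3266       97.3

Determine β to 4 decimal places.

β = 0.4346

Raoult's law: Kᵢ = Pᵢˢᵃᵗ/P = Pᵢˢᵃᵗ/386.0.
  K_A = 903.2/386.0 = 2.339896, K_B = 454.3/386.0 = 1.176943, K_C = 97.3/386.0 = 0.252073
Material balance + equilibrium reduce to Σ zᵢ(Kᵢ−1)/(1+β(Kᵢ−1)) = 0.
Feasibility: ΣzᵢKᵢ = 1.3031, Σzᵢ/Kᵢ = 1.7123 — both > 1, two phases present.
Iterate (Newton) starting at β = 0.5:
  β = 0.5000: g = -0.04515, g' = -0.7113 → β = 0.4365
  β = 0.4365: g = -0.00127, g' = -0.6742 → β = 0.4346
Converged at β = 0.4346.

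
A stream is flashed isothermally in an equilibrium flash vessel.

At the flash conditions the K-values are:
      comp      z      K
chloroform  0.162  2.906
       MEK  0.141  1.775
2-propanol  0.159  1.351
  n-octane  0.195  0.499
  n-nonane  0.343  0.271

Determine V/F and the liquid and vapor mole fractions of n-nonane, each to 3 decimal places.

Newton iteration, V/F⁰ = 0.49:
  V/F = 0.490: g = -0.2320, g' = -0.743 → V/F = 0.178
  V/F = 0.178: g = -0.0154, g' = -0.711 → V/F = 0.156
Converged at V/F = 0.156.
Compositions from xᵢ = zᵢ/(1+V/F(Kᵢ−1)), yᵢ = Kᵢxᵢ:
  chloroform: x = 0.125, y = 0.363
  MEK: x = 0.126, y = 0.223
  2-propanol: x = 0.151, y = 0.204
  n-octane: x = 0.212, y = 0.106
  n-nonane: x = 0.387, y = 0.105

V/F = 0.156, x_n-nonane = 0.387, y_n-nonane = 0.105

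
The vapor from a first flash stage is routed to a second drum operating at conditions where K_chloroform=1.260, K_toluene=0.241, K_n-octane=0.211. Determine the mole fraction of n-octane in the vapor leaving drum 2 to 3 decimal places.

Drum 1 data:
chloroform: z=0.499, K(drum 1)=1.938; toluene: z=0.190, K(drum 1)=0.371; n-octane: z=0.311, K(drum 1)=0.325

y_n-octane (drum 2) = 0.031

Drum 1:
Iterate (Newton) starting at ψ₁ = 0.35:
  ψ₁ = 0.350: g = -0.0757, g' = -0.615 → ψ₁ = 0.227
  ψ₁ = 0.227: g = -0.0014, g' = -0.598 → ψ₁ = 0.225
Converged at ψ₁ = 0.225.
Drum-1 compositions:
  chloroform: x = 0.412, y = 0.799
  toluene: x = 0.221, y = 0.082
  n-octane: x = 0.367, y = 0.119
Drum-2 feed = drum-1 vapor: z₂ = (0.7988, 0.0821, 0.1191).
Drum 2:
Rachford–Rice: g(ψ₂) = Σ zᵢ(Kᵢ−1)/(1+ψ₂(Kᵢ−1)) = 0.
Feasibility: ΣzᵢKᵢ = 1.051, Σzᵢ/Kᵢ = 1.539 — both > 1, two phases present.
Iterate (Newton) starting at ψ₂ = 0.5:
  ψ₂ = 0.500: g = -0.0719, g' = -0.367 → ψ₂ = 0.304
  ψ₂ = 0.304: g = -0.0123, g' = -0.255 → ψ₂ = 0.256
  ψ₂ = 0.256: g = -0.0004, g' = -0.237 → ψ₂ = 0.254
Converged at ψ₂ = 0.254.
  chloroform: x = 0.749, y = 0.944
  toluene: x = 0.102, y = 0.025
  n-octane: x = 0.149, y = 0.031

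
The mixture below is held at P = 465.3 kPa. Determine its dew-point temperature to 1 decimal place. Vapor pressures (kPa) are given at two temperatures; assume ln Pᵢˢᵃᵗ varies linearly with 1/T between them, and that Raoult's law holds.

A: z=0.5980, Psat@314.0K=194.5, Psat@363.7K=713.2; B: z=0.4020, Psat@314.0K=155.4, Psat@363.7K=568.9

T = 349.6 K

Dew-point temperature: Σzᵢ·P/Pᵢˢᵃᵗ(T) = 1. Interpolate ln Pᵢˢᵃᵗ = aᵢ + bᵢ/T.
  T = 314.0 K: ΣzᵢP/Pᵢˢᵃᵗ = 2.6343
  T = 363.7 K: ΣzᵢP/Pᵢˢᵃᵗ = 0.7189
  T = 338.9 K: ΣzᵢP/Pᵢˢᵃᵗ = 1.3105
  T = 351.3 K: ΣzᵢP/Pᵢˢᵃᵗ = 0.9604
  T = 345.1 K: ΣzᵢP/Pᵢˢᵃᵗ = 1.1187
  T = 348.2 K: ΣzᵢP/Pᵢˢᵃᵗ = 1.0359
  T = 349.8 K: ΣzᵢP/Pᵢˢᵃᵗ = 0.9960
Interpolating between 348.2 K and 349.8 K gives T ≈ 349.6 K.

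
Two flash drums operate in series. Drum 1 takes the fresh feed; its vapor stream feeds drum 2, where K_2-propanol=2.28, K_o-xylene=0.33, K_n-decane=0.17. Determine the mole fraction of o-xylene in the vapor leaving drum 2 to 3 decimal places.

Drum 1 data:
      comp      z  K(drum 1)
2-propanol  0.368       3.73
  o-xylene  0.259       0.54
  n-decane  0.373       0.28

Drum 1:
Let ψ₁ = V/F and solve Σ zᵢ(Kᵢ−1)/(1+ψ₁(Kᵢ−1)) = 0.
Feasibility: ΣzᵢKᵢ = 1.617, Σzᵢ/Kᵢ = 1.910 — both > 1, two phases present.
Newton–Raphson from ψ₁ = 0.5:
  ψ₁ = 0.500: g = -0.1496, g' = -1.055 → ψ₁ = 0.358
  ψ₁ = 0.358: g = 0.0034, g' = -1.131 → ψ₁ = 0.361
Converged at ψ₁ = 0.361.
Drum-1 compositions:
  2-propanol: x = 0.185, y = 0.691
  o-xylene: x = 0.311, y = 0.168
  n-decane: x = 0.504, y = 0.141
Drum-2 feed = drum-1 vapor: z₂ = (0.6911, 0.1677, 0.1411).
Drum 2:
Iterate (Newton) starting at ψ₂ = 0.61:
  ψ₂ = 0.610: g = 0.0694, g' = -0.971 → ψ₂ = 0.681
  ψ₂ = 0.681: g = -0.0040, g' = -1.093 → ψ₂ = 0.678
Converged at ψ₂ = 0.678.
  2-propanol: x = 0.370, y = 0.844
  o-xylene: x = 0.307, y = 0.101
  n-decane: x = 0.323, y = 0.055

y_o-xylene (drum 2) = 0.101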